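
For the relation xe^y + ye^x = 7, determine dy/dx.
Differentiate the relation implicitly: treat y = y(x) and apply the chain rule, so every y-derivative picks up a y' = dy/dx factor.

With everything moved to the left-hand side, differentiate term by term:
  d/dx[x·e^(y)] = x·y'·e^(y) + e^(y)
  d/dx[y·e^(x)] = y·e^(x) + y'·e^(x)
  d/dx[-7] = 0

Separating the contributions that come from x directly and those that come through y:
  without y':      y·e^(x) + e^(y)
  multiplying y':  x·e^(y) + e^(x)

so (y·e^(x) + e^(y)) + (x·e^(y) + e^(x))·y' = 0, and therefore
  dy/dx = -(y·e^(x) + e^(y))/(x·e^(y) + e^(x)) = (-y·e^(x) - e^(y))/(x·e^(y) + e^(x))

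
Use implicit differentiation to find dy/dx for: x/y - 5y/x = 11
Take d/dx of both sides. Since y is implicitly a function of x, the chain rule attaches a y' = dy/dx factor whenever we differentiate through y.

Set F(x, y) = (left side) − (right side), so the curve is F = 0. Differentiating each term of F:
  d/dx[x/y] = -x·y'/y^2 + 1/y
  d/dx[-5y/x] = -5·y'/x + 5y/x^2
  d/dx[-11] = 0

Collecting, the y'-free part is the partial derivative in x and the y' coefficient is the partial derivative in y:
  ∂F/∂x = 1/y + 5y/x^2
  ∂F/∂y = -x/y^2 - 5/x

so d/dx[F(x, y(x))] = ∂F/∂x + (∂F/∂y)·y' = 0. Rearranging,
  dy/dx = -(∂F/∂x)/(∂F/∂y) = -(1/y + 5y/x^2)/(-x/y^2 - 5/x)
        = -((x^2 + 5y^2)/(x^2y))/(-(x^2 + 5y^2)/(xy^2)) = y/x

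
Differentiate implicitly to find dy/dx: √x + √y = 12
Take d/dx of both sides. Since y is implicitly a function of x, the chain rule attaches a y' = dy/dx factor whenever we differentiate through y.

Set F(x, y) = (left side) − (right side), so the curve is F = 0. Differentiating each term of F:
  d/dx[√(x)] = 1/(2√(x))
  d/dx[√(y)] = y'/(2√(y))
  d/dx[-12] = 0

Collecting, the y'-free part is the partial derivative in x and the y' coefficient is the partial derivative in y:
  ∂F/∂x = 1/(2√(x))
  ∂F/∂y = 1/(2√(y))

so d/dx[F(x, y(x))] = ∂F/∂x + (∂F/∂y)·y' = 0. Rearranging,
  dy/dx = -(∂F/∂x)/(∂F/∂y) = -(1/(2√(x)))/(1/(2√(y))) = -√(y)/√(x)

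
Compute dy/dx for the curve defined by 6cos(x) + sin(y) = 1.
Apply d/dx to both sides, remembering that y depends on x. Each occurrence of y therefore brings in a y' = dy/dx via the chain rule.

With F(x, y) equal to the left-hand side minus the right, differentiate F term by term:
  d/dx[sin(y)] = y'·cos(y)
  d/dx[6cos(x)] = -6sin(x)
  d/dx[-1] = 0
Adding these up, d/dx[F] = 0 becomes
  (-6sin(x)) + (cos(y))·y' = 0,
so isolating y',
  dy/dx = -(-6sin(x))/(cos(y)) = 6sin(x)/cos(y)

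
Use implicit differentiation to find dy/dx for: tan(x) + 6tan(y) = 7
Differentiate the relation implicitly: treat y = y(x) and apply the chain rule, so every y-derivative picks up a y' = dy/dx factor.

With everything moved to the left-hand side, differentiate term by term:
  d/dx[tan(x)] = tan(x)^2 + 1
  d/dx[6tan(y)] = 6·y'(tan(y)^2 + 1)
  d/dx[-7] = 0

Separating the contributions that come from x directly and those that come through y:
  without y':      tan(x)^2 + 1
  multiplying y':  6tan(y)^2 + 6

so (tan(x)^2 + 1) + (6tan(y)^2 + 6)·y' = 0, and therefore
  dy/dx = -(tan(x)^2 + 1)/(6tan(y)^2 + 6) = -cos(y)^2/(6cos(x)^2)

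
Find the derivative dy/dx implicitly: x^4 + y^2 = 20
Apply d/dx to both sides, remembering that y depends on x. Each occurrence of y therefore brings in a y' = dy/dx via the chain rule.

With F(x, y) equal to the left-hand side minus the right, differentiate F term by term:
  d/dx[x^4] = 4x^3
  d/dx[y^2] = 2y·y'
  d/dx[-20] = 0
Adding these up, d/dx[F] = 0 becomes
  (4x^3) + (2y)·y' = 0,
so isolating y',
  dy/dx = -(4x^3)/(2y) = -2x^3/y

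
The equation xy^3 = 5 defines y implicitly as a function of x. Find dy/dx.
Apply d/dx to both sides, remembering that y depends on x. Each occurrence of y therefore brings in a y' = dy/dx via the chain rule.

With F(x, y) equal to the left-hand side minus the right, differentiate F term by term:
  d/dx[xy^3] = 3xy^2·y' + y^3
  d/dx[-5] = 0
Adding these up, d/dx[F] = 0 becomes
  (y^3) + (3xy^2)·y' = 0,
so isolating y',
  dy/dx = -(y^3)/(3xy^2) = -y/(3x)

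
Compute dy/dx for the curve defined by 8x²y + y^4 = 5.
Apply d/dx to both sides, remembering that y depends on x. Each occurrence of y therefore brings in a y' = dy/dx via the chain rule.

With F(x, y) equal to the left-hand side minus the right, differentiate F term by term:
  d/dx[8x^2y] = 8x^2·y' + 16xy
  d/dx[y^4] = 4y^3·y'
  d/dx[-5] = 0
Adding these up, d/dx[F] = 0 becomes
  (16xy) + (8x^2 + 4y^3)·y' = 0,
so isolating y',
  dy/dx = -(16xy)/(8x^2 + 4y^3) = -4xy/(2x^2 + y^3)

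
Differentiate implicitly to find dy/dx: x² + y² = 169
Take d/dx of both sides. Since y is implicitly a function of x, the chain rule attaches a y' = dy/dx factor whenever we differentiate through y.

Set F(x, y) = (left side) − (right side), so the curve is F = 0. Differentiating each term of F:
  d/dx[x^2] = 2x
  d/dx[y^2] = 2y·y'
  d/dx[-169] = 0

Collecting, the y'-free part is the partial derivative in x and the y' coefficient is the partial derivative in y:
  ∂F/∂x = 2x
  ∂F/∂y = 2y

so d/dx[F(x, y(x))] = ∂F/∂x + (∂F/∂y)·y' = 0. Rearranging,
  dy/dx = -(∂F/∂x)/(∂F/∂y) = -(2x)/(2y) = -x/y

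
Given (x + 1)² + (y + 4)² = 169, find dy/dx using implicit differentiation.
Differentiate the relation implicitly: treat y = y(x) and apply the chain rule, so every y-derivative picks up a y' = dy/dx factor.

With everything moved to the left-hand side, differentiate term by term:
  d/dx[(x + 1)^2] = 2x + 2
  d/dx[(y + 4)^2] = 2·y'(y + 4)
  d/dx[-169] = 0

Separating the contributions that come from x directly and those that come through y:
  without y':      2x + 2
  multiplying y':  2y + 8

so (2x + 2) + (2y + 8)·y' = 0, and therefore
  dy/dx = -(2x + 2)/(2y + 8) = (-x - 1)/(y + 4)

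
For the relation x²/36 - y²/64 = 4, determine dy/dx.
Apply d/dx to both sides, remembering that y depends on x. Each occurrence of y therefore brings in a y' = dy/dx via the chain rule.

With F(x, y) equal to the left-hand side minus the right, differentiate F term by term:
  d/dx[x^2/36] = x/18
  d/dx[-y^2/64] = -y·y'/32
  d/dx[-4] = 0
Adding these up, d/dx[F] = 0 becomes
  (x/18) + (-y/32)·y' = 0,
so isolating y',
  dy/dx = -(x/18)/(-y/32) = 16x/(9y)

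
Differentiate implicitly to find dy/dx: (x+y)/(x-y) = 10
Apply d/dx to both sides, remembering that y depends on x. Each occurrence of y therefore brings in a y' = dy/dx via the chain rule.

With F(x, y) equal to the left-hand side minus the right, differentiate F term by term:
  d/dx[(x + y)/(x - y)] = (y' + 1)/(x - y) + (x + y)(y' - 1)/(x - y)^2
  d/dx[-10] = 0
Adding these up, d/dx[F] = 0 becomes
  (1/(x - y) - (x + y)/(x - y)^2) + (1/(x - y) + (x + y)/(x - y)^2)·y' = 0,
so isolating y',
  dy/dx = -(1/(x - y) - (x + y)/(x - y)^2)/(1/(x - y) + (x + y)/(x - y)^2)
        = -(-2y/(x - y)^2)/(2x/(x - y)^2) = y/x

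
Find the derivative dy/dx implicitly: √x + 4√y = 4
Take d/dx of both sides. Since y is implicitly a function of x, the chain rule attaches a y' = dy/dx factor whenever we differentiate through y.

Set F(x, y) = (left side) − (right side), so the curve is F = 0. Differentiating each term of F:
  d/dx[√(x)] = 1/(2√(x))
  d/dx[4√(y)] = 2·y'/√(y)
  d/dx[-4] = 0

Collecting, the y'-free part is the partial derivative in x and the y' coefficient is the partial derivative in y:
  ∂F/∂x = 1/(2√(x))
  ∂F/∂y = 2/√(y)

so d/dx[F(x, y(x))] = ∂F/∂x + (∂F/∂y)·y' = 0. Rearranging,
  dy/dx = -(∂F/∂x)/(∂F/∂y) = -(1/(2√(x)))/(2/√(y)) = -√(y)/(4√(x))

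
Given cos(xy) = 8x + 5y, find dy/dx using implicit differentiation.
Differentiate both sides with respect to x, treating y as y(x). By the chain rule, any term containing y contributes a factor of y' = dy/dx when we differentiate it.

Move every term to one side and write the relation as F(x, y) = 0. Term by term,
  d/dx[-8x] = -8
  d/dx[-5y] = -5·y'
  d/dx[cos(xy)] = -(x·y' + y)·sin(xy)

The pieces without y' make up ∂F/∂x and the coefficient of y' is ∂F/∂y:
  ∂F/∂x = -y·sin(xy) - 8,
  ∂F/∂y = -x·sin(xy) - 5.

Since d/dx[F] = ∂F/∂x + (∂F/∂y)·y' = 0, solve for y':
  (∂F/∂y)·y' = -∂F/∂x
  dy/dx = -(∂F/∂x)/(∂F/∂y) = -(-y·sin(xy) - 8)/(-x·sin(xy) - 5) = -(y·sin(xy) + 8)/(x·sin(xy) + 5)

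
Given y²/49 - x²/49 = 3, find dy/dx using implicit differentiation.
Differentiate both sides with respect to x, treating y as y(x). By the chain rule, any term containing y contributes a factor of y' = dy/dx when we differentiate it.

Move every term to one side and write the relation as F(x, y) = 0. Term by term,
  d/dx[-x^2/49] = -2x/49
  d/dx[y^2/49] = 2y·y'/49
  d/dx[-3] = 0

The pieces without y' make up ∂F/∂x and the coefficient of y' is ∂F/∂y:
  ∂F/∂x = -2x/49,
  ∂F/∂y = 2y/49.

Since d/dx[F] = ∂F/∂x + (∂F/∂y)·y' = 0, solve for y':
  (∂F/∂y)·y' = -∂F/∂x
  dy/dx = -(∂F/∂x)/(∂F/∂y) = -(-2x/49)/(2y/49) = x/y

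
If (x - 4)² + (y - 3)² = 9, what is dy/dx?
Apply d/dx to both sides, remembering that y depends on x. Each occurrence of y therefore brings in a y' = dy/dx via the chain rule.

With F(x, y) equal to the left-hand side minus the right, differentiate F term by term:
  d/dx[(x - 4)^2] = 2x - 8
  d/dx[(y - 3)^2] = 2·y'(y - 3)
  d/dx[-9] = 0
Adding these up, d/dx[F] = 0 becomes
  (2x - 8) + (2y - 6)·y' = 0,
so isolating y',
  dy/dx = -(2x - 8)/(2y - 6) = (4 - x)/(y - 3)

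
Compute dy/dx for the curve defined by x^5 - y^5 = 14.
Differentiate both sides with respect to x, treating y as y(x). By the chain rule, any term containing y contributes a factor of y' = dy/dx when we differentiate it.

Move every term to one side and write the relation as F(x, y) = 0. Term by term,
  d/dx[x^5] = 5x^4
  d/dx[-y^5] = -5y^4·y'
  d/dx[-14] = 0

The pieces without y' make up ∂F/∂x and the coefficient of y' is ∂F/∂y:
  ∂F/∂x = 5x^4,
  ∂F/∂y = -5y^4.

Since d/dx[F] = ∂F/∂x + (∂F/∂y)·y' = 0, solve for y':
  (∂F/∂y)·y' = -∂F/∂x
  dy/dx = -(∂F/∂x)/(∂F/∂y) = -(5x^4)/(-5y^4) = x^4/y^4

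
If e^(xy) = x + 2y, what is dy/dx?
Differentiate the relation implicitly: treat y = y(x) and apply the chain rule, so every y-derivative picks up a y' = dy/dx factor.

With everything moved to the left-hand side, differentiate term by term:
  d/dx[-x] = -1
  d/dx[-2y] = -2·y'
  d/dx[e^(xy)] = (x·y' + y)·e^(xy)

Separating the contributions that come from x directly and those that come through y:
  without y':      y·e^(xy) - 1
  multiplying y':  x·e^(xy) - 2

so (y·e^(xy) - 1) + (x·e^(xy) - 2)·y' = 0, and therefore
  dy/dx = -(y·e^(xy) - 1)/(x·e^(xy) - 2) = (-y·e^(xy) + 1)/(x·e^(xy) - 2)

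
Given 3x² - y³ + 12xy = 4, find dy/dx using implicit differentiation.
Apply d/dx to both sides, remembering that y depends on x. Each occurrence of y therefore brings in a y' = dy/dx via the chain rule.

With F(x, y) equal to the left-hand side minus the right, differentiate F term by term:
  d/dx[3x^2] = 6x
  d/dx[12xy] = 12x·y' + 12y
  d/dx[-y^3] = -3y^2·y'
  d/dx[-4] = 0
Adding these up, d/dx[F] = 0 becomes
  (6x + 12y) + (12x - 3y^2)·y' = 0,
so isolating y',
  dy/dx = -(6x + 12y)/(12x - 3y^2) = 2(-x - 2y)/(4x - y^2)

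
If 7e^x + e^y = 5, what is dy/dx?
Apply d/dx to both sides, remembering that y depends on x. Each occurrence of y therefore brings in a y' = dy/dx via the chain rule.

With F(x, y) equal to the left-hand side minus the right, differentiate F term by term:
  d/dx[7e^(x)] = 7e^(x)
  d/dx[e^(y)] = y'·e^(y)
  d/dx[-5] = 0
Adding these up, d/dx[F] = 0 becomes
  (7e^(x)) + (e^(y))·y' = 0,
so isolating y',
  dy/dx = -(7e^(x))/(e^(y)) = -7e^(x - y)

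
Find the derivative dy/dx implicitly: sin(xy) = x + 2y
Take d/dx of both sides. Since y is implicitly a function of x, the chain rule attaches a y' = dy/dx factor whenever we differentiate through y.

Set F(x, y) = (left side) − (right side), so the curve is F = 0. Differentiating each term of F:
  d/dx[-x] = -1
  d/dx[-2y] = -2·y'
  d/dx[sin(xy)] = (x·y' + y)·cos(xy)

Collecting, the y'-free part is the partial derivative in x and the y' coefficient is the partial derivative in y:
  ∂F/∂x = y·cos(xy) - 1
  ∂F/∂y = x·cos(xy) - 2

so d/dx[F(x, y(x))] = ∂F/∂x + (∂F/∂y)·y' = 0. Rearranging,
  dy/dx = -(∂F/∂x)/(∂F/∂y) = -(y·cos(xy) - 1)/(x·cos(xy) - 2) = (-y·cos(xy) + 1)/(x·cos(xy) - 2)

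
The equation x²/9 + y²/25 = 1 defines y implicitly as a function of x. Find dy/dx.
Differentiate the relation implicitly: treat y = y(x) and apply the chain rule, so every y-derivative picks up a y' = dy/dx factor.

With everything moved to the left-hand side, differentiate term by term:
  d/dx[x^2/9] = 2x/9
  d/dx[y^2/25] = 2y·y'/25
  d/dx[-1] = 0

Separating the contributions that come from x directly and those that come through y:
  without y':      2x/9
  multiplying y':  2y/25

so (2x/9) + (2y/25)·y' = 0, and therefore
  dy/dx = -(2x/9)/(2y/25) = -25x/(9y)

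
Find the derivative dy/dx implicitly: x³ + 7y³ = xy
Apply d/dx to both sides, remembering that y depends on x. Each occurrence of y therefore brings in a y' = dy/dx via the chain rule.

With F(x, y) equal to the left-hand side minus the right, differentiate F term by term:
  d/dx[x^3] = 3x^2
  d/dx[-xy] = -x·y' - y
  d/dx[7y^3] = 21y^2·y'
Adding these up, d/dx[F] = 0 becomes
  (3x^2 - y) + (-x + 21y^2)·y' = 0,
so isolating y',
  dy/dx = -(3x^2 - y)/(-x + 21y^2) = (3x^2 - y)/(x - 21y^2)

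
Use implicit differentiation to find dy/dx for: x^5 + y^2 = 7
Differentiate the relation implicitly: treat y = y(x) and apply the chain rule, so every y-derivative picks up a y' = dy/dx factor.

With everything moved to the left-hand side, differentiate term by term:
  d/dx[x^5] = 5x^4
  d/dx[y^2] = 2y·y'
  d/dx[-7] = 0

Separating the contributions that come from x directly and those that come through y:
  without y':      5x^4
  multiplying y':  2y

so (5x^4) + (2y)·y' = 0, and therefore
  dy/dx = -(5x^4)/(2y) = -5x^4/(2y)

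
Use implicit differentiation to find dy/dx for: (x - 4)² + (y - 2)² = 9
Take d/dx of both sides. Since y is implicitly a function of x, the chain rule attaches a y' = dy/dx factor whenever we differentiate through y.

Set F(x, y) = (left side) − (right side), so the curve is F = 0. Differentiating each term of F:
  d/dx[(x - 4)^2] = 2x - 8
  d/dx[(y - 2)^2] = 2·y'(y - 2)
  d/dx[-9] = 0

Collecting, the y'-free part is the partial derivative in x and the y' coefficient is the partial derivative in y:
  ∂F/∂x = 2x - 8
  ∂F/∂y = 2y - 4

so d/dx[F(x, y(x))] = ∂F/∂x + (∂F/∂y)·y' = 0. Rearranging,
  dy/dx = -(∂F/∂x)/(∂F/∂y) = -(2x - 8)/(2y - 4) = (4 - x)/(y - 2)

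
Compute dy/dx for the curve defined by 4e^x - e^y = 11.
Differentiate the relation implicitly: treat y = y(x) and apply the chain rule, so every y-derivative picks up a y' = dy/dx factor.

With everything moved to the left-hand side, differentiate term by term:
  d/dx[4e^(x)] = 4e^(x)
  d/dx[-e^(y)] = -y'·e^(y)
  d/dx[-11] = 0

Separating the contributions that come from x directly and those that come through y:
  without y':      4e^(x)
  multiplying y':  -e^(y)

so (4e^(x)) + (-e^(y))·y' = 0, and therefore
  dy/dx = -(4e^(x))/(-e^(y)) = 4e^(x - y)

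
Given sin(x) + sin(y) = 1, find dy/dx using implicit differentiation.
Differentiate both sides with respect to x, treating y as y(x). By the chain rule, any term containing y contributes a factor of y' = dy/dx when we differentiate it.

Move every term to one side and write the relation as F(x, y) = 0. Term by term,
  d/dx[sin(x)] = cos(x)
  d/dx[sin(y)] = y'·cos(y)
  d/dx[-1] = 0

The pieces without y' make up ∂F/∂x and the coefficient of y' is ∂F/∂y:
  ∂F/∂x = cos(x),
  ∂F/∂y = cos(y).

Since d/dx[F] = ∂F/∂x + (∂F/∂y)·y' = 0, solve for y':
  (∂F/∂y)·y' = -∂F/∂x
  dy/dx = -(∂F/∂x)/(∂F/∂y) = -(cos(x))/(cos(y)) = -cos(x)/cos(y)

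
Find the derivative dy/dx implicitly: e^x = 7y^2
Differentiate the relation implicitly: treat y = y(x) and apply the chain rule, so every y-derivative picks up a y' = dy/dx factor.

With everything moved to the left-hand side, differentiate term by term:
  d/dx[-7y^2] = -14y·y'
  d/dx[e^(x)] = e^(x)

Separating the contributions that come from x directly and those that come through y:
  without y':      e^(x)
  multiplying y':  -14y

so (e^(x)) + (-14y)·y' = 0, and therefore
  dy/dx = -(e^(x))/(-14y) = e^(x)/(14y)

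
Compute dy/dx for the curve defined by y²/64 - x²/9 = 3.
Take d/dx of both sides. Since y is implicitly a function of x, the chain rule attaches a y' = dy/dx factor whenever we differentiate through y.

Set F(x, y) = (left side) − (right side), so the curve is F = 0. Differentiating each term of F:
  d/dx[-x^2/9] = -2x/9
  d/dx[y^2/64] = y·y'/32
  d/dx[-3] = 0

Collecting, the y'-free part is the partial derivative in x and the y' coefficient is the partial derivative in y:
  ∂F/∂x = -2x/9
  ∂F/∂y = y/32

so d/dx[F(x, y(x))] = ∂F/∂x + (∂F/∂y)·y' = 0. Rearranging,
  dy/dx = -(∂F/∂x)/(∂F/∂y) = -(-2x/9)/(y/32) = 64x/(9y)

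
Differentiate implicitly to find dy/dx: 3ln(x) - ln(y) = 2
Differentiate the relation implicitly: treat y = y(x) and apply the chain rule, so every y-derivative picks up a y' = dy/dx factor.

With everything moved to the left-hand side, differentiate term by term:
  d/dx[3ln(x)] = 3/x
  d/dx[-ln(y)] = -y'/y
  d/dx[-2] = 0

Separating the contributions that come from x directly and those that come through y:
  without y':      3/x
  multiplying y':  -1/y

so (3/x) + (-1/y)·y' = 0, and therefore
  dy/dx = -(3/x)/(-1/y) = 3y/x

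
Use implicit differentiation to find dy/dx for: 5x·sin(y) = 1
Take d/dx of both sides. Since y is implicitly a function of x, the chain rule attaches a y' = dy/dx factor whenever we differentiate through y.

Set F(x, y) = (left side) − (right side), so the curve is F = 0. Differentiating each term of F:
  d/dx[5x·sin(y)] = 5x·y'·cos(y) + 5sin(y)
  d/dx[-1] = 0

Collecting, the y'-free part is the partial derivative in x and the y' coefficient is the partial derivative in y:
  ∂F/∂x = 5sin(y)
  ∂F/∂y = 5x·cos(y)

so d/dx[F(x, y(x))] = ∂F/∂x + (∂F/∂y)·y' = 0. Rearranging,
  dy/dx = -(∂F/∂x)/(∂F/∂y) = -(5sin(y))/(5x·cos(y)) = -tan(y)/x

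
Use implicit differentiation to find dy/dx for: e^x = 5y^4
Take d/dx of both sides. Since y is implicitly a function of x, the chain rule attaches a y' = dy/dx factor whenever we differentiate through y.

Set F(x, y) = (left side) − (right side), so the curve is F = 0. Differentiating each term of F:
  d/dx[-5y^4] = -20y^3·y'
  d/dx[e^(x)] = e^(x)

Collecting, the y'-free part is the partial derivative in x and the y' coefficient is the partial derivative in y:
  ∂F/∂x = e^(x)
  ∂F/∂y = -20y^3

so d/dx[F(x, y(x))] = ∂F/∂x + (∂F/∂y)·y' = 0. Rearranging,
  dy/dx = -(∂F/∂x)/(∂F/∂y) = -(e^(x))/(-20y^3) = e^(x)/(20y^3)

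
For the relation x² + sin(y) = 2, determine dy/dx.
Apply d/dx to both sides, remembering that y depends on x. Each occurrence of y therefore brings in a y' = dy/dx via the chain rule.

With F(x, y) equal to the left-hand side minus the right, differentiate F term by term:
  d/dx[x^2] = 2x
  d/dx[sin(y)] = y'·cos(y)
  d/dx[-2] = 0
Adding these up, d/dx[F] = 0 becomes
  (2x) + (cos(y))·y' = 0,
so isolating y',
  dy/dx = -(2x)/(cos(y)) = -2x/cos(y)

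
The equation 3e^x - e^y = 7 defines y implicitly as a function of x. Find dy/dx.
Apply d/dx to both sides, remembering that y depends on x. Each occurrence of y therefore brings in a y' = dy/dx via the chain rule.

With F(x, y) equal to the left-hand side minus the right, differentiate F term by term:
  d/dx[3e^(x)] = 3e^(x)
  d/dx[-e^(y)] = -y'·e^(y)
  d/dx[-7] = 0
Adding these up, d/dx[F] = 0 becomes
  (3e^(x)) + (-e^(y))·y' = 0,
so isolating y',
  dy/dx = -(3e^(x))/(-e^(y)) = 3e^(x - y)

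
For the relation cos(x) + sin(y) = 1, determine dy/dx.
Differentiate the relation implicitly: treat y = y(x) and apply the chain rule, so every y-derivative picks up a y' = dy/dx factor.

With everything moved to the left-hand side, differentiate term by term:
  d/dx[sin(y)] = y'·cos(y)
  d/dx[cos(x)] = -sin(x)
  d/dx[-1] = 0

Separating the contributions that come from x directly and those that come through y:
  without y':      -sin(x)
  multiplying y':  cos(y)

so (-sin(x)) + (cos(y))·y' = 0, and therefore
  dy/dx = -(-sin(x))/(cos(y)) = sin(x)/cos(y)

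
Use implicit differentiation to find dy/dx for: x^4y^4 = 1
Take d/dx of both sides. Since y is implicitly a function of x, the chain rule attaches a y' = dy/dx factor whenever we differentiate through y.

Set F(x, y) = (left side) − (right side), so the curve is F = 0. Differentiating each term of F:
  d/dx[x^4y^4] = 4x^4y^3·y' + 4x^3y^4
  d/dx[-1] = 0

Collecting, the y'-free part is the partial derivative in x and the y' coefficient is the partial derivative in y:
  ∂F/∂x = 4x^3y^4
  ∂F/∂y = 4x^4y^3

so d/dx[F(x, y(x))] = ∂F/∂x + (∂F/∂y)·y' = 0. Rearranging,
  dy/dx = -(∂F/∂x)/(∂F/∂y) = -(4x^3y^4)/(4x^4y^3) = -y/x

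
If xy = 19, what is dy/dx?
Differentiate both sides with respect to x, treating y as y(x). By the chain rule, any term containing y contributes a factor of y' = dy/dx when we differentiate it.

Move every term to one side and write the relation as F(x, y) = 0. Term by term,
  d/dx[xy] = x·y' + y
  d/dx[-19] = 0

The pieces without y' make up ∂F/∂x and the coefficient of y' is ∂F/∂y:
  ∂F/∂x = y,
  ∂F/∂y = x.

Since d/dx[F] = ∂F/∂x + (∂F/∂y)·y' = 0, solve for y':
  (∂F/∂y)·y' = -∂F/∂x
  dy/dx = -(∂F/∂x)/(∂F/∂y) = -(y)/(x) = -y/x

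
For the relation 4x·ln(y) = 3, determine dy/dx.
Take d/dx of both sides. Since y is implicitly a function of x, the chain rule attaches a y' = dy/dx factor whenever we differentiate through y.

Set F(x, y) = (left side) − (right side), so the curve is F = 0. Differentiating each term of F:
  d/dx[4x·ln(y)] = 4x·y'/y + 4ln(y)
  d/dx[-3] = 0

Collecting, the y'-free part is the partial derivative in x and the y' coefficient is the partial derivative in y:
  ∂F/∂x = 4ln(y)
  ∂F/∂y = 4x/y

so d/dx[F(x, y(x))] = ∂F/∂x + (∂F/∂y)·y' = 0. Rearranging,
  dy/dx = -(∂F/∂x)/(∂F/∂y) = -(4ln(y))/(4x/y) = -y·ln(y)/x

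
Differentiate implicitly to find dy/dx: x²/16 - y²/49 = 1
Differentiate the relation implicitly: treat y = y(x) and apply the chain rule, so every y-derivative picks up a y' = dy/dx factor.

With everything moved to the left-hand side, differentiate term by term:
  d/dx[x^2/16] = x/8
  d/dx[-y^2/49] = -2y·y'/49
  d/dx[-1] = 0

Separating the contributions that come from x directly and those that come through y:
  without y':      x/8
  multiplying y':  -2y/49

so (x/8) + (-2y/49)·y' = 0, and therefore
  dy/dx = -(x/8)/(-2y/49) = 49x/(16y)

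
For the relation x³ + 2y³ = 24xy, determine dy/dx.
Take d/dx of both sides. Since y is implicitly a function of x, the chain rule attaches a y' = dy/dx factor whenever we differentiate through y.

Set F(x, y) = (left side) − (right side), so the curve is F = 0. Differentiating each term of F:
  d/dx[x^3] = 3x^2
  d/dx[-24xy] = -24x·y' - 24y
  d/dx[2y^3] = 6y^2·y'

Collecting, the y'-free part is the partial derivative in x and the y' coefficient is the partial derivative in y:
  ∂F/∂x = 3x^2 - 24y
  ∂F/∂y = -24x + 6y^2

so d/dx[F(x, y(x))] = ∂F/∂x + (∂F/∂y)·y' = 0. Rearranging,
  dy/dx = -(∂F/∂x)/(∂F/∂y) = -(3x^2 - 24y)/(-24x + 6y^2) = (x^2 - 8y)/(2(4x - y^2))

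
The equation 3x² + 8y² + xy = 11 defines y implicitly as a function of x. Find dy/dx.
Differentiate both sides with respect to x, treating y as y(x). By the chain rule, any term containing y contributes a factor of y' = dy/dx when we differentiate it.

Move every term to one side and write the relation as F(x, y) = 0. Term by term,
  d/dx[3x^2] = 6x
  d/dx[xy] = x·y' + y
  d/dx[8y^2] = 16y·y'
  d/dx[-11] = 0

The pieces without y' make up ∂F/∂x and the coefficient of y' is ∂F/∂y:
  ∂F/∂x = 6x + y,
  ∂F/∂y = x + 16y.

Since d/dx[F] = ∂F/∂x + (∂F/∂y)·y' = 0, solve for y':
  (∂F/∂y)·y' = -∂F/∂x
  dy/dx = -(∂F/∂x)/(∂F/∂y) = -(6x + y)/(x + 16y) = (-6x - y)/(x + 16y)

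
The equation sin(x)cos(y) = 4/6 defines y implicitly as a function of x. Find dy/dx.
Differentiate both sides with respect to x, treating y as y(x). By the chain rule, any term containing y contributes a factor of y' = dy/dx when we differentiate it.

Move every term to one side and write the relation as F(x, y) = 0. Term by term,
  d/dx[sin(x)·cos(y)] = -y'·sin(x)·sin(y) + cos(x)·cos(y)
  d/dx[-2/3] = 0

The pieces without y' make up ∂F/∂x and the coefficient of y' is ∂F/∂y:
  ∂F/∂x = cos(x)·cos(y),
  ∂F/∂y = -sin(x)·sin(y).

Since d/dx[F] = ∂F/∂x + (∂F/∂y)·y' = 0, solve for y':
  (∂F/∂y)·y' = -∂F/∂x
  dy/dx = -(∂F/∂x)/(∂F/∂y) = -(cos(x)·cos(y))/(-sin(x)·sin(y)) = 1/(tan(x)·tan(y))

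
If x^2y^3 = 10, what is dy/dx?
Differentiate the relation implicitly: treat y = y(x) and apply the chain rule, so every y-derivative picks up a y' = dy/dx factor.

With everything moved to the left-hand side, differentiate term by term:
  d/dx[x^2y^3] = 3x^2y^2·y' + 2xy^3
  d/dx[-10] = 0

Separating the contributions that come from x directly and those that come through y:
  without y':      2xy^3
  multiplying y':  3x^2y^2

so (2xy^3) + (3x^2y^2)·y' = 0, and therefore
  dy/dx = -(2xy^3)/(3x^2y^2) = -2y/(3x)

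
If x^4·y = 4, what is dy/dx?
Differentiate the relation implicitly: treat y = y(x) and apply the chain rule, so every y-derivative picks up a y' = dy/dx factor.

With everything moved to the left-hand side, differentiate term by term:
  d/dx[x^4y] = x^4·y' + 4x^3y
  d/dx[-4] = 0

Separating the contributions that come from x directly and those that come through y:
  without y':      4x^3y
  multiplying y':  x^4

so (4x^3y) + (x^4)·y' = 0, and therefore
  dy/dx = -(4x^3y)/(x^4) = -4y/x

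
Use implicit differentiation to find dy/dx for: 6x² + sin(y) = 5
Apply d/dx to both sides, remembering that y depends on x. Each occurrence of y therefore brings in a y' = dy/dx via the chain rule.

With F(x, y) equal to the left-hand side minus the right, differentiate F term by term:
  d/dx[6x^2] = 12x
  d/dx[sin(y)] = y'·cos(y)
  d/dx[-5] = 0
Adding these up, d/dx[F] = 0 becomes
  (12x) + (cos(y))·y' = 0,
so isolating y',
  dy/dx = -(12x)/(cos(y)) = -12x/cos(y)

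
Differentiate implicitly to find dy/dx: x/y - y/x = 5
Apply d/dx to both sides, remembering that y depends on x. Each occurrence of y therefore brings in a y' = dy/dx via the chain rule.

With F(x, y) equal to the left-hand side minus the right, differentiate F term by term:
  d/dx[x/y] = -x·y'/y^2 + 1/y
  d/dx[-y/x] = -y'/x + y/x^2
  d/dx[-5] = 0
Adding these up, d/dx[F] = 0 becomes
  (1/y + y/x^2) + (-x/y^2 - 1/x)·y' = 0,
so isolating y',
  dy/dx = -(1/y + y/x^2)/(-x/y^2 - 1/x)
        = -((x^2 + y^2)/(x^2y))/(-(x^2 + y^2)/(xy^2)) = y/x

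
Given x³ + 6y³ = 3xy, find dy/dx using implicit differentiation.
Differentiate the relation implicitly: treat y = y(x) and apply the chain rule, so every y-derivative picks up a y' = dy/dx factor.

With everything moved to the left-hand side, differentiate term by term:
  d/dx[x^3] = 3x^2
  d/dx[-3xy] = -3x·y' - 3y
  d/dx[6y^3] = 18y^2·y'

Separating the contributions that come from x directly and those that come through y:
  without y':      3x^2 - 3y
  multiplying y':  -3x + 18y^2

so (3x^2 - 3y) + (-3x + 18y^2)·y' = 0, and therefore
  dy/dx = -(3x^2 - 3y)/(-3x + 18y^2) = (x^2 - y)/(x - 6y^2)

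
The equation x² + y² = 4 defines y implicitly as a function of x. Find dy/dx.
Differentiate the relation implicitly: treat y = y(x) and apply the chain rule, so every y-derivative picks up a y' = dy/dx factor.

With everything moved to the left-hand side, differentiate term by term:
  d/dx[x^2] = 2x
  d/dx[y^2] = 2y·y'
  d/dx[-4] = 0

Separating the contributions that come from x directly and those that come through y:
  without y':      2x
  multiplying y':  2y

so (2x) + (2y)·y' = 0, and therefore
  dy/dx = -(2x)/(2y) = -x/y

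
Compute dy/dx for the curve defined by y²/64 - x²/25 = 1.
Apply d/dx to both sides, remembering that y depends on x. Each occurrence of y therefore brings in a y' = dy/dx via the chain rule.

With F(x, y) equal to the left-hand side minus the right, differentiate F term by term:
  d/dx[-x^2/25] = -2x/25
  d/dx[y^2/64] = y·y'/32
  d/dx[-1] = 0
Adding these up, d/dx[F] = 0 becomes
  (-2x/25) + (y/32)·y' = 0,
so isolating y',
  dy/dx = -(-2x/25)/(y/32) = 64x/(25y)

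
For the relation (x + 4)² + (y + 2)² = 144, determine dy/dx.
Apply d/dx to both sides, remembering that y depends on x. Each occurrence of y therefore brings in a y' = dy/dx via the chain rule.

With F(x, y) equal to the left-hand side minus the right, differentiate F term by term:
  d/dx[(x + 4)^2] = 2x + 8
  d/dx[(y + 2)^2] = 2·y'(y + 2)
  d/dx[-144] = 0
Adding these up, d/dx[F] = 0 becomes
  (2x + 8) + (2y + 4)·y' = 0,
so isolating y',
  dy/dx = -(2x + 8)/(2y + 4) = (-x - 4)/(y + 2)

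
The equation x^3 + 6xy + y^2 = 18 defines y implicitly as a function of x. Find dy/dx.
Take d/dx of both sides. Since y is implicitly a function of x, the chain rule attaches a y' = dy/dx factor whenever we differentiate through y.

Set F(x, y) = (left side) − (right side), so the curve is F = 0. Differentiating each term of F:
  d/dx[x^3] = 3x^2
  d/dx[6xy] = 6x·y' + 6y
  d/dx[y^2] = 2y·y'
  d/dx[-18] = 0

Collecting, the y'-free part is the partial derivative in x and the y' coefficient is the partial derivative in y:
  ∂F/∂x = 3x^2 + 6y
  ∂F/∂y = 6x + 2y

so d/dx[F(x, y(x))] = ∂F/∂x + (∂F/∂y)·y' = 0. Rearranging,
  dy/dx = -(∂F/∂x)/(∂F/∂y) = -(3x^2 + 6y)/(6x + 2y) = 3(-x^2 - 2y)/(2(3x + y))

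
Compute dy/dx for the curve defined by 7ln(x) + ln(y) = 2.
Differentiate the relation implicitly: treat y = y(x) and apply the chain rule, so every y-derivative picks up a y' = dy/dx factor.

With everything moved to the left-hand side, differentiate term by term:
  d/dx[7ln(x)] = 7/x
  d/dx[ln(y)] = y'/y
  d/dx[-2] = 0

Separating the contributions that come from x directly and those that come through y:
  without y':      7/x
  multiplying y':  1/y

so (7/x) + (1/y)·y' = 0, and therefore
  dy/dx = -(7/x)/(1/y) = -7y/x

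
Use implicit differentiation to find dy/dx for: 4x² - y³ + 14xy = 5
Take d/dx of both sides. Since y is implicitly a function of x, the chain rule attaches a y' = dy/dx factor whenever we differentiate through y.

Set F(x, y) = (left side) − (right side), so the curve is F = 0. Differentiating each term of F:
  d/dx[4x^2] = 8x
  d/dx[14xy] = 14x·y' + 14y
  d/dx[-y^3] = -3y^2·y'
  d/dx[-5] = 0

Collecting, the y'-free part is the partial derivative in x and the y' coefficient is the partial derivative in y:
  ∂F/∂x = 8x + 14y
  ∂F/∂y = 14x - 3y^2

so d/dx[F(x, y(x))] = ∂F/∂x + (∂F/∂y)·y' = 0. Rearranging,
  dy/dx = -(∂F/∂x)/(∂F/∂y) = -(8x + 14y)/(14x - 3y^2) = 2(-4x - 7y)/(14x - 3y^2)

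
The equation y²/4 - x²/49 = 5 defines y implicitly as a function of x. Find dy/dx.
Differentiate both sides with respect to x, treating y as y(x). By the chain rule, any term containing y contributes a factor of y' = dy/dx when we differentiate it.

Move every term to one side and write the relation as F(x, y) = 0. Term by term,
  d/dx[-x^2/49] = -2x/49
  d/dx[y^2/4] = y·y'/2
  d/dx[-5] = 0

The pieces without y' make up ∂F/∂x and the coefficient of y' is ∂F/∂y:
  ∂F/∂x = -2x/49,
  ∂F/∂y = y/2.

Since d/dx[F] = ∂F/∂x + (∂F/∂y)·y' = 0, solve for y':
  (∂F/∂y)·y' = -∂F/∂x
  dy/dx = -(∂F/∂x)/(∂F/∂y) = -(-2x/49)/(y/2) = 4x/(49y)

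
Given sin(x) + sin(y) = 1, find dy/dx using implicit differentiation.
Apply d/dx to both sides, remembering that y depends on x. Each occurrence of y therefore brings in a y' = dy/dx via the chain rule.

With F(x, y) equal to the left-hand side minus the right, differentiate F term by term:
  d/dx[sin(x)] = cos(x)
  d/dx[sin(y)] = y'·cos(y)
  d/dx[-1] = 0
Adding these up, d/dx[F] = 0 becomes
  (cos(x)) + (cos(y))·y' = 0,
so isolating y',
  dy/dx = -(cos(x))/(cos(y)) = -cos(x)/cos(y)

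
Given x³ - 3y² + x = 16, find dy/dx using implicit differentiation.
Take d/dx of both sides. Since y is implicitly a function of x, the chain rule attaches a y' = dy/dx factor whenever we differentiate through y.

Set F(x, y) = (left side) − (right side), so the curve is F = 0. Differentiating each term of F:
  d/dx[x^3] = 3x^2
  d/dx[x] = 1
  d/dx[-3y^2] = -6y·y'
  d/dx[-16] = 0

Collecting, the y'-free part is the partial derivative in x and the y' coefficient is the partial derivative in y:
  ∂F/∂x = 3x^2 + 1
  ∂F/∂y = -6y

so d/dx[F(x, y(x))] = ∂F/∂x + (∂F/∂y)·y' = 0. Rearranging,
  dy/dx = -(∂F/∂x)/(∂F/∂y) = -(3x^2 + 1)/(-6y) = (3x^2 + 1)/(6y)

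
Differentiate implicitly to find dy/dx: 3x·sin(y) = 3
Differentiate both sides with respect to x, treating y as y(x). By the chain rule, any term containing y contributes a factor of y' = dy/dx when we differentiate it.

Move every term to one side and write the relation as F(x, y) = 0. Term by term,
  d/dx[3x·sin(y)] = 3x·y'·cos(y) + 3sin(y)
  d/dx[-3] = 0

The pieces without y' make up ∂F/∂x and the coefficient of y' is ∂F/∂y:
  ∂F/∂x = 3sin(y),
  ∂F/∂y = 3x·cos(y).

Since d/dx[F] = ∂F/∂x + (∂F/∂y)·y' = 0, solve for y':
  (∂F/∂y)·y' = -∂F/∂x
  dy/dx = -(∂F/∂x)/(∂F/∂y) = -(3sin(y))/(3x·cos(y)) = -tan(y)/x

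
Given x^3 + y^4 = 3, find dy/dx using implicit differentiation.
Differentiate both sides with respect to x, treating y as y(x). By the chain rule, any term containing y contributes a factor of y' = dy/dx when we differentiate it.

Move every term to one side and write the relation as F(x, y) = 0. Term by term,
  d/dx[x^3] = 3x^2
  d/dx[y^4] = 4y^3·y'
  d/dx[-3] = 0

The pieces without y' make up ∂F/∂x and the coefficient of y' is ∂F/∂y:
  ∂F/∂x = 3x^2,
  ∂F/∂y = 4y^3.

Since d/dx[F] = ∂F/∂x + (∂F/∂y)·y' = 0, solve for y':
  (∂F/∂y)·y' = -∂F/∂x
  dy/dx = -(∂F/∂x)/(∂F/∂y) = -(3x^2)/(4y^3) = -3x^2/(4y^3)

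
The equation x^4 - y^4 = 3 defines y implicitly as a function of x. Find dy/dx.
Apply d/dx to both sides, remembering that y depends on x. Each occurrence of y therefore brings in a y' = dy/dx via the chain rule.

With F(x, y) equal to the left-hand side minus the right, differentiate F term by term:
  d/dx[x^4] = 4x^3
  d/dx[-y^4] = -4y^3·y'
  d/dx[-3] = 0
Adding these up, d/dx[F] = 0 becomes
  (4x^3) + (-4y^3)·y' = 0,
so isolating y',
  dy/dx = -(4x^3)/(-4y^3) = x^3/y^3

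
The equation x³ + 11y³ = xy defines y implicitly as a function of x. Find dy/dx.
Differentiate both sides with respect to x, treating y as y(x). By the chain rule, any term containing y contributes a factor of y' = dy/dx when we differentiate it.

Move every term to one side and write the relation as F(x, y) = 0. Term by term,
  d/dx[x^3] = 3x^2
  d/dx[-xy] = -x·y' - y
  d/dx[11y^3] = 33y^2·y'

The pieces without y' make up ∂F/∂x and the coefficient of y' is ∂F/∂y:
  ∂F/∂x = 3x^2 - y,
  ∂F/∂y = -x + 33y^2.

Since d/dx[F] = ∂F/∂x + (∂F/∂y)·y' = 0, solve for y':
  (∂F/∂y)·y' = -∂F/∂x
  dy/dx = -(∂F/∂x)/(∂F/∂y) = -(3x^2 - y)/(-x + 33y^2) = (3x^2 - y)/(x - 33y^2)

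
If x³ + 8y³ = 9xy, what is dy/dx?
Differentiate the relation implicitly: treat y = y(x) and apply the chain rule, so every y-derivative picks up a y' = dy/dx factor.

With everything moved to the left-hand side, differentiate term by term:
  d/dx[x^3] = 3x^2
  d/dx[-9xy] = -9x·y' - 9y
  d/dx[8y^3] = 24y^2·y'

Separating the contributions that come from x directly and those that come through y:
  without y':      3x^2 - 9y
  multiplying y':  -9x + 24y^2

so (3x^2 - 9y) + (-9x + 24y^2)·y' = 0, and therefore
  dy/dx = -(3x^2 - 9y)/(-9x + 24y^2) = (x^2 - 3y)/(3x - 8y^2)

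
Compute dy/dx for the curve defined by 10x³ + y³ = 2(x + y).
Differentiate both sides with respect to x, treating y as y(x). By the chain rule, any term containing y contributes a factor of y' = dy/dx when we differentiate it.

Move every term to one side and write the relation as F(x, y) = 0. Term by term,
  d/dx[10x^3] = 30x^2
  d/dx[-2x] = -2
  d/dx[y^3] = 3y^2·y'
  d/dx[-2y] = -2·y'

The pieces without y' make up ∂F/∂x and the coefficient of y' is ∂F/∂y:
  ∂F/∂x = 30x^2 - 2,
  ∂F/∂y = 3y^2 - 2.

Since d/dx[F] = ∂F/∂x + (∂F/∂y)·y' = 0, solve for y':
  (∂F/∂y)·y' = -∂F/∂x
  dy/dx = -(∂F/∂x)/(∂F/∂y) = -(30x^2 - 2)/(3y^2 - 2) = 2(1 - 15x^2)/(3y^2 - 2)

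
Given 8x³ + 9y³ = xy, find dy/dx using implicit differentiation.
Apply d/dx to both sides, remembering that y depends on x. Each occurrence of y therefore brings in a y' = dy/dx via the chain rule.

With F(x, y) equal to the left-hand side minus the right, differentiate F term by term:
  d/dx[8x^3] = 24x^2
  d/dx[-xy] = -x·y' - y
  d/dx[9y^3] = 27y^2·y'
Adding these up, d/dx[F] = 0 becomes
  (24x^2 - y) + (-x + 27y^2)·y' = 0,
so isolating y',
  dy/dx = -(24x^2 - y)/(-x + 27y^2) = (24x^2 - y)/(x - 27y^2)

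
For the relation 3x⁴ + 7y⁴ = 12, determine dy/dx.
Take d/dx of both sides. Since y is implicitly a function of x, the chain rule attaches a y' = dy/dx factor whenever we differentiate through y.

Set F(x, y) = (left side) − (right side), so the curve is F = 0. Differentiating each term of F:
  d/dx[3x^4] = 12x^3
  d/dx[7y^4] = 28y^3·y'
  d/dx[-12] = 0

Collecting, the y'-free part is the partial derivative in x and the y' coefficient is the partial derivative in y:
  ∂F/∂x = 12x^3
  ∂F/∂y = 28y^3

so d/dx[F(x, y(x))] = ∂F/∂x + (∂F/∂y)·y' = 0. Rearranging,
  dy/dx = -(∂F/∂x)/(∂F/∂y) = -(12x^3)/(28y^3) = -3x^3/(7y^3)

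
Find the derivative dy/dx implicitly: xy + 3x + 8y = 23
Differentiate the relation implicitly: treat y = y(x) and apply the chain rule, so every y-derivative picks up a y' = dy/dx factor.

With everything moved to the left-hand side, differentiate term by term:
  d/dx[xy] = x·y' + y
  d/dx[3x] = 3
  d/dx[8y] = 8·y'
  d/dx[-23] = 0

Separating the contributions that come from x directly and those that come through y:
  without y':      y + 3
  multiplying y':  x + 8

so (y + 3) + (x + 8)·y' = 0, and therefore
  dy/dx = -(y + 3)/(x + 8) = (-y - 3)/(x + 8)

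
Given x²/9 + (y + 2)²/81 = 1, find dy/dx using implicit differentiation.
Take d/dx of both sides. Since y is implicitly a function of x, the chain rule attaches a y' = dy/dx factor whenever we differentiate through y.

Set F(x, y) = (left side) − (right side), so the curve is F = 0. Differentiating each term of F:
  d/dx[x^2/9] = 2x/9
  d/dx[(y + 2)^2/81] = 2·y'(y + 2)/81
  d/dx[-1] = 0

Collecting, the y'-free part is the partial derivative in x and the y' coefficient is the partial derivative in y:
  ∂F/∂x = 2x/9
  ∂F/∂y = 2y/81 + 4/81

so d/dx[F(x, y(x))] = ∂F/∂x + (∂F/∂y)·y' = 0. Rearranging,
  dy/dx = -(∂F/∂x)/(∂F/∂y) = -(2x/9)/(2y/81 + 4/81)
        = -(2x/9)/(2(y + 2)/81) = -9x/(y + 2)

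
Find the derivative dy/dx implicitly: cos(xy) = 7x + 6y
Take d/dx of both sides. Since y is implicitly a function of x, the chain rule attaches a y' = dy/dx factor whenever we differentiate through y.

Set F(x, y) = (left side) − (right side), so the curve is F = 0. Differentiating each term of F:
  d/dx[-7x] = -7
  d/dx[-6y] = -6·y'
  d/dx[cos(xy)] = -(x·y' + y)·sin(xy)

Collecting, the y'-free part is the partial derivative in x and the y' coefficient is the partial derivative in y:
  ∂F/∂x = -y·sin(xy) - 7
  ∂F/∂y = -x·sin(xy) - 6

so d/dx[F(x, y(x))] = ∂F/∂x + (∂F/∂y)·y' = 0. Rearranging,
  dy/dx = -(∂F/∂x)/(∂F/∂y) = -(-y·sin(xy) - 7)/(-x·sin(xy) - 6) = -(y·sin(xy) + 7)/(x·sin(xy) + 6)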